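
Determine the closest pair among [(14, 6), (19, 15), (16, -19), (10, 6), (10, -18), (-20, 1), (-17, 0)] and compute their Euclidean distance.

Computing all pairwise distances among 7 points:

d((14, 6), (19, 15)) = 10.2956
d((14, 6), (16, -19)) = 25.0799
d((14, 6), (10, 6)) = 4.0
d((14, 6), (10, -18)) = 24.3311
d((14, 6), (-20, 1)) = 34.3657
d((14, 6), (-17, 0)) = 31.5753
d((19, 15), (16, -19)) = 34.1321
d((19, 15), (10, 6)) = 12.7279
d((19, 15), (10, -18)) = 34.2053
d((19, 15), (-20, 1)) = 41.4367
d((19, 15), (-17, 0)) = 39.0
d((16, -19), (10, 6)) = 25.7099
d((16, -19), (10, -18)) = 6.0828
d((16, -19), (-20, 1)) = 41.1825
d((16, -19), (-17, 0)) = 38.0789
d((10, 6), (10, -18)) = 24.0
d((10, 6), (-20, 1)) = 30.4138
d((10, 6), (-17, 0)) = 27.6586
d((10, -18), (-20, 1)) = 35.5106
d((10, -18), (-17, 0)) = 32.45
d((-20, 1), (-17, 0)) = 3.1623 <-- minimum

Closest pair: (-20, 1) and (-17, 0) with distance 3.1623

The closest pair is (-20, 1) and (-17, 0) with Euclidean distance 3.1623. For 7 points, brute-force pairwise comparison is shown above. For large n, the divide-and-conquer algorithm (sort by x, recurse on halves, check the dividing strip) achieves O(n log n).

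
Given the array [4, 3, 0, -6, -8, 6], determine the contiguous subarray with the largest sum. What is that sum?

Using Kadane's algorithm on [4, 3, 0, -6, -8, 6]:

Scanning through the array:
Position 1 (value 3): max_ending_here = 7, max_so_far = 7
Position 2 (value 0): max_ending_here = 7, max_so_far = 7
Position 3 (value -6): max_ending_here = 1, max_so_far = 7
Position 4 (value -8): max_ending_here = -7, max_so_far = 7
Position 5 (value 6): max_ending_here = 6, max_so_far = 7

Maximum subarray: [4, 3]
Maximum sum: 7

The maximum subarray is [4, 3] with sum 7. This subarray runs from index 0 to index 1.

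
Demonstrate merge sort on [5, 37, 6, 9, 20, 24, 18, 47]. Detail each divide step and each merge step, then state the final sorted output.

Merge sort trace:

Split: [5, 37, 6, 9, 20, 24, 18, 47] -> [5, 37, 6, 9] and [20, 24, 18, 47]
  Split: [5, 37, 6, 9] -> [5, 37] and [6, 9]
    Split: [5, 37] -> [5] and [37]
    Merge: [5] + [37] -> [5, 37]
    Split: [6, 9] -> [6] and [9]
    Merge: [6] + [9] -> [6, 9]
  Merge: [5, 37] + [6, 9] -> [5, 6, 9, 37]
  Split: [20, 24, 18, 47] -> [20, 24] and [18, 47]
    Split: [20, 24] -> [20] and [24]
    Merge: [20] + [24] -> [20, 24]
    Split: [18, 47] -> [18] and [47]
    Merge: [18] + [47] -> [18, 47]
  Merge: [20, 24] + [18, 47] -> [18, 20, 24, 47]
Merge: [5, 6, 9, 37] + [18, 20, 24, 47] -> [5, 6, 9, 18, 20, 24, 37, 47]

Final sorted array: [5, 6, 9, 18, 20, 24, 37, 47]

The merge sort proceeds by recursively splitting the array and merging sorted halves.
After all merges, the sorted array is [5, 6, 9, 18, 20, 24, 37, 47].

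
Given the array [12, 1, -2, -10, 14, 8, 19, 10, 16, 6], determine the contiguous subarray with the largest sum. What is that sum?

Using Kadane's algorithm on [12, 1, -2, -10, 14, 8, 19, 10, 16, 6]:

Scanning through the array:
Position 1 (value 1): max_ending_here = 13, max_so_far = 13
Position 2 (value -2): max_ending_here = 11, max_so_far = 13
Position 3 (value -10): max_ending_here = 1, max_so_far = 13
Position 4 (value 14): max_ending_here = 15, max_so_far = 15
Position 5 (value 8): max_ending_here = 23, max_so_far = 23
Position 6 (value 19): max_ending_here = 42, max_so_far = 42
Position 7 (value 10): max_ending_here = 52, max_so_far = 52
Position 8 (value 16): max_ending_here = 68, max_so_far = 68
Position 9 (value 6): max_ending_here = 74, max_so_far = 74

Maximum subarray: [12, 1, -2, -10, 14, 8, 19, 10, 16, 6]
Maximum sum: 74

The maximum subarray is [12, 1, -2, -10, 14, 8, 19, 10, 16, 6] with sum 74. This subarray runs from index 0 to index 9.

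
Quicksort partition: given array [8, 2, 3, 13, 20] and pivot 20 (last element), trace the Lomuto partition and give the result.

Lomuto partition with pivot = 20:

Initial array: [8, 2, 3, 13, 20]

arr[0]=8 <= 20: swap with position 0, array becomes [8, 2, 3, 13, 20]
arr[1]=2 <= 20: swap with position 1, array becomes [8, 2, 3, 13, 20]
arr[2]=3 <= 20: swap with position 2, array becomes [8, 2, 3, 13, 20]
arr[3]=13 <= 20: swap with position 3, array becomes [8, 2, 3, 13, 20]

Place pivot at position 4: [8, 2, 3, 13, 20]
Pivot position: 4

After partitioning with pivot 20, the array becomes [8, 2, 3, 13, 20]. The pivot is placed at index 4. All elements to the left of the pivot are <= 20, and all elements to the right are > 20.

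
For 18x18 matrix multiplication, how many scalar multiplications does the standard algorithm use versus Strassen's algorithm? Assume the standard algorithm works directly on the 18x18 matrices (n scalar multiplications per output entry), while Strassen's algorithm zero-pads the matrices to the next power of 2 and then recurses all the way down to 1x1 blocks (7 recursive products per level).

Matrix multiplication for 18x18 matrices:

Strassen's algorithm requires power-of-2 dimensions. Pad 18x18 to 32x32 (next power of 2).

Standard algorithm: 18^3 = 5832 multiplications
Strassen's algorithm: 7^(log2(32)) = 7^5 = 16807 multiplications
Difference: 5832 - 16807 = -10975 (Strassen uses MORE here due to padding overhead — for small or just-over-power-of-2 n, padding can outweigh the per-level savings)

Standard: 5832 multiplications (18^3). Strassen: 16807 multiplications (7^5, after padding to 32x32). Strassen reduces 8 recursive multiplications to 7 at each level.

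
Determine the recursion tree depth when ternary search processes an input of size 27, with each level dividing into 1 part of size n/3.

For divide and conquer with division factor 3:

Problem sizes at each level:
Level 0: 27
Level 1: 9
Level 2: 3
Level 3: 1

The root is level 0 and the size-1 base case is level 3 (the tree spans levels 0 through 3, i.e. 4 levels counting the root), so the depth is the number of divisions: log_3(27) = 3

The recursion tree depth is log_3(27) = 3. At each level, the problem size is divided by 3, so it takes 3 divisions to reduce to a base case of size 1. The algorithm makes 1 recursive call at each level.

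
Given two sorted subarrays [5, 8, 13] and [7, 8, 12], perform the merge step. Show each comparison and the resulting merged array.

Merging process:

Compare 5 vs 7: take 5 from left. Merged: [5]
Compare 8 vs 7: take 7 from right. Merged: [5, 7]
Compare 8 vs 8: take 8 from left. Merged: [5, 7, 8]
Compare 13 vs 8: take 8 from right. Merged: [5, 7, 8, 8]
Compare 13 vs 12: take 12 from right. Merged: [5, 7, 8, 8, 12]
Append remaining from left: [13]. Merged: [5, 7, 8, 8, 12, 13]

Final merged array: [5, 7, 8, 8, 12, 13]
Total comparisons: 5

The merged array is [5, 7, 8, 8, 12, 13], requiring 5 comparisons. The merge step runs in O(n) time where n is the total number of elements.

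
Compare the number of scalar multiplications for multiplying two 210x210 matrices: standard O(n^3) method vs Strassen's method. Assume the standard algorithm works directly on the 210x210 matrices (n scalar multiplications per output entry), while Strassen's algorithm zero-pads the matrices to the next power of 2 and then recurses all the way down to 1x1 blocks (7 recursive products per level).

Matrix multiplication for 210x210 matrices:

Strassen's algorithm requires power-of-2 dimensions. Pad 210x210 to 256x256 (next power of 2).

Standard algorithm: 210^3 = 9261000 multiplications
Strassen's algorithm: 7^(log2(256)) = 7^8 = 5764801 multiplications
Savings: 9261000 - 5764801 = 3496199 multiplications

Standard: 9261000 multiplications (210^3). Strassen: 5764801 multiplications (7^8, after padding to 256x256). Strassen reduces 8 recursive multiplications to 7 at each level.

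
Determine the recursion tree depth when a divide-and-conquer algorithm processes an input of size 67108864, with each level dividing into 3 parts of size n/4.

For divide and conquer with division factor 4:

Problem sizes at each level:
Level 0: 67108864
Level 1: 16777216
Level 2: 4194304
Level 3: 1048576
Level 4: 262144
Level 5: 65536
Level 6: 16384
Level 7: 4096
Level 8: 1024
Level 9: 256
Level 10: 64
Level 11: 16
Level 12: 4
Level 13: 1

The root is level 0 and the size-1 base case is level 13 (the tree spans levels 0 through 13, i.e. 14 levels counting the root), so the depth is the number of divisions: log_4(67108864) = 13

The recursion tree depth is log_4(67108864) = 13. At each level, the problem size is divided by 4, so it takes 13 divisions to reduce to a base case of size 1. The algorithm makes 3 recursive calls at each level.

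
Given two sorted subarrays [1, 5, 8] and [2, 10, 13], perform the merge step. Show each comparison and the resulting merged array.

Merging process:

Compare 1 vs 2: take 1 from left. Merged: [1]
Compare 5 vs 2: take 2 from right. Merged: [1, 2]
Compare 5 vs 10: take 5 from left. Merged: [1, 2, 5]
Compare 8 vs 10: take 8 from left. Merged: [1, 2, 5, 8]
Append remaining from right: [10, 13]. Merged: [1, 2, 5, 8, 10, 13]

Final merged array: [1, 2, 5, 8, 10, 13]
Total comparisons: 4

The merged array is [1, 2, 5, 8, 10, 13], requiring 4 comparisons. The merge step runs in O(n) time where n is the total number of elements.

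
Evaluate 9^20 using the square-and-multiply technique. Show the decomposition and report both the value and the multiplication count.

Computing 9^20 by squaring (build up from 9^1; each line after the first costs one multiplication):

9^1 = 9
9^2 = (9^1)^2 = 9^2 = 81
9^4 = (9^2)^2 = 81^2 = 6561
9^5 = 9 * 9^4 = 9 * 6561 = 59049
9^10 = (9^5)^2 = 59049^2 = 3486784401
9^20 = (9^10)^2 = 3486784401^2 = 12157665459056928801

Result: 12157665459056928801
Multiplications needed: 5 (5 lines after 9^1)

9^20 = 12157665459056928801. Using exponentiation by squaring, this requires 5 multiplications. The key idea: if the exponent is even, square the half-power; if odd, multiply by the base once.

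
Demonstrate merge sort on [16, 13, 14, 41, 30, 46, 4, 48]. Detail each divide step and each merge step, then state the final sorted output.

Merge sort trace:

Split: [16, 13, 14, 41, 30, 46, 4, 48] -> [16, 13, 14, 41] and [30, 46, 4, 48]
  Split: [16, 13, 14, 41] -> [16, 13] and [14, 41]
    Split: [16, 13] -> [16] and [13]
    Merge: [16] + [13] -> [13, 16]
    Split: [14, 41] -> [14] and [41]
    Merge: [14] + [41] -> [14, 41]
  Merge: [13, 16] + [14, 41] -> [13, 14, 16, 41]
  Split: [30, 46, 4, 48] -> [30, 46] and [4, 48]
    Split: [30, 46] -> [30] and [46]
    Merge: [30] + [46] -> [30, 46]
    Split: [4, 48] -> [4] and [48]
    Merge: [4] + [48] -> [4, 48]
  Merge: [30, 46] + [4, 48] -> [4, 30, 46, 48]
Merge: [13, 14, 16, 41] + [4, 30, 46, 48] -> [4, 13, 14, 16, 30, 41, 46, 48]

Final sorted array: [4, 13, 14, 16, 30, 41, 46, 48]

The merge sort proceeds by recursively splitting the array and merging sorted halves.
After all merges, the sorted array is [4, 13, 14, 16, 30, 41, 46, 48].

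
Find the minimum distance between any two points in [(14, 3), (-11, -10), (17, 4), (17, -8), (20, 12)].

Computing all pairwise distances among 5 points:

d((14, 3), (-11, -10)) = 28.178
d((14, 3), (17, 4)) = 3.1623 <-- minimum
d((14, 3), (17, -8)) = 11.4018
d((14, 3), (20, 12)) = 10.8167
d((-11, -10), (17, 4)) = 31.305
d((-11, -10), (17, -8)) = 28.0713
d((-11, -10), (20, 12)) = 38.0132
d((17, 4), (17, -8)) = 12.0
d((17, 4), (20, 12)) = 8.544
d((17, -8), (20, 12)) = 20.2237

Closest pair: (14, 3) and (17, 4) with distance 3.1623

The closest pair is (14, 3) and (17, 4) with Euclidean distance 3.1623. For 5 points, brute-force pairwise comparison is shown above. For large n, the divide-and-conquer algorithm (sort by x, recurse on halves, check the dividing strip) achieves O(n log n).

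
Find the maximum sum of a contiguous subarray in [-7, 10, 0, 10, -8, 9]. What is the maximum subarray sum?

Using Kadane's algorithm on [-7, 10, 0, 10, -8, 9]:

Scanning through the array:
Position 1 (value 10): max_ending_here = 10, max_so_far = 10
Position 2 (value 0): max_ending_here = 10, max_so_far = 10
Position 3 (value 10): max_ending_here = 20, max_so_far = 20
Position 4 (value -8): max_ending_here = 12, max_so_far = 20
Position 5 (value 9): max_ending_here = 21, max_so_far = 21

Maximum subarray: [10, 0, 10, -8, 9]
Maximum sum: 21

The maximum subarray is [10, 0, 10, -8, 9] with sum 21. This subarray runs from index 1 to index 5.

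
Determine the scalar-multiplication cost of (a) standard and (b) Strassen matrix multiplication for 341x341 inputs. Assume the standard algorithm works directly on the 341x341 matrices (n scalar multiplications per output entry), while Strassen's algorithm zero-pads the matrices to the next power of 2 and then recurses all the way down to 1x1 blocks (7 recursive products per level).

Matrix multiplication for 341x341 matrices:

Strassen's algorithm requires power-of-2 dimensions. Pad 341x341 to 512x512 (next power of 2).

Standard algorithm: 341^3 = 39651821 multiplications
Strassen's algorithm: 7^(log2(512)) = 7^9 = 40353607 multiplications
Difference: 39651821 - 40353607 = -701786 (Strassen uses MORE here due to padding overhead — for small or just-over-power-of-2 n, padding can outweigh the per-level savings)

Standard: 39651821 multiplications (341^3). Strassen: 40353607 multiplications (7^9, after padding to 512x512). Strassen reduces 8 recursive multiplications to 7 at each level.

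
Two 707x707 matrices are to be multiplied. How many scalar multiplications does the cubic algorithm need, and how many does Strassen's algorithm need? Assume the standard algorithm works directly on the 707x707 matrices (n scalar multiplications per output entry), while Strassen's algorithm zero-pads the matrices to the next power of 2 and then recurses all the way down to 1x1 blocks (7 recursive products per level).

Matrix multiplication for 707x707 matrices:

Strassen's algorithm requires power-of-2 dimensions. Pad 707x707 to 1024x1024 (next power of 2).

Standard algorithm: 707^3 = 353393243 multiplications
Strassen's algorithm: 7^(log2(1024)) = 7^10 = 282475249 multiplications
Savings: 353393243 - 282475249 = 70917994 multiplications

Standard: 353393243 multiplications (707^3). Strassen: 282475249 multiplications (7^10, after padding to 1024x1024). Strassen reduces 8 recursive multiplications to 7 at each level.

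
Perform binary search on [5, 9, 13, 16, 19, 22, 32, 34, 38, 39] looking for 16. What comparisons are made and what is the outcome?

Binary search for 16 in [5, 9, 13, 16, 19, 22, 32, 34, 38, 39]:

lo=0, hi=9, mid=4, arr[mid]=19 -> 19 > 16, search left half
lo=0, hi=3, mid=1, arr[mid]=9 -> 9 < 16, search right half
lo=2, hi=3, mid=2, arr[mid]=13 -> 13 < 16, search right half
lo=3, hi=3, mid=3, arr[mid]=16 -> Found target at index 3!

Binary search finds 16 at index 3 after 4 comparisons. The search repeatedly halves the search space by comparing with the middle element.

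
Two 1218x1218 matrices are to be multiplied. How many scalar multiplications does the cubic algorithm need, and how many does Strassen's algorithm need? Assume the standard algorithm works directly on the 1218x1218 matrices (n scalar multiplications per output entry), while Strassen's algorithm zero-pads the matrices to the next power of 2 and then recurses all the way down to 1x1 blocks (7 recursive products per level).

Matrix multiplication for 1218x1218 matrices:

Strassen's algorithm requires power-of-2 dimensions. Pad 1218x1218 to 2048x2048 (next power of 2).

Standard algorithm: 1218^3 = 1806932232 multiplications
Strassen's algorithm: 7^(log2(2048)) = 7^11 = 1977326743 multiplications
Difference: 1806932232 - 1977326743 = -170394511 (Strassen uses MORE here due to padding overhead — for small or just-over-power-of-2 n, padding can outweigh the per-level savings)

Standard: 1806932232 multiplications (1218^3). Strassen: 1977326743 multiplications (7^11, after padding to 2048x2048). Strassen reduces 8 recursive multiplications to 7 at each level.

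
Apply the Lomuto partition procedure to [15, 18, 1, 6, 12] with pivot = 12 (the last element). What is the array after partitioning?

Lomuto partition with pivot = 12:

Initial array: [15, 18, 1, 6, 12]

arr[0]=15 > 12: no swap
arr[1]=18 > 12: no swap
arr[2]=1 <= 12: swap with position 0, array becomes [1, 18, 15, 6, 12]
arr[3]=6 <= 12: swap with position 1, array becomes [1, 6, 15, 18, 12]

Place pivot at position 2: [1, 6, 12, 18, 15]
Pivot position: 2

After partitioning with pivot 12, the array becomes [1, 6, 12, 18, 15]. The pivot is placed at index 2. All elements to the left of the pivot are <= 12, and all elements to the right are > 12.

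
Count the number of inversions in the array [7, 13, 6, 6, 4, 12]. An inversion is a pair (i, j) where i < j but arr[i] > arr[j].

Finding inversions in [7, 13, 6, 6, 4, 12]:

(0, 2): arr[0]=7 > arr[2]=6
(0, 3): arr[0]=7 > arr[3]=6
(0, 4): arr[0]=7 > arr[4]=4
(1, 2): arr[1]=13 > arr[2]=6
(1, 3): arr[1]=13 > arr[3]=6
(1, 4): arr[1]=13 > arr[4]=4
(1, 5): arr[1]=13 > arr[5]=12
(2, 4): arr[2]=6 > arr[4]=4
(3, 4): arr[3]=6 > arr[4]=4

Total inversions: 9

The array has 9 inversion(s): (0,2), (0,3), (0,4), (1,2), (1,3), (1,4), (1,5), (2,4), (3,4). Each pair (i,j) satisfies i < j and arr[i] > arr[j].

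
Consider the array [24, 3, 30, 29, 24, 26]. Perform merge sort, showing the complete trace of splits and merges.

Merge sort trace:

Split: [24, 3, 30, 29, 24, 26] -> [24, 3, 30] and [29, 24, 26]
  Split: [24, 3, 30] -> [24] and [3, 30]
    Split: [3, 30] -> [3] and [30]
    Merge: [3] + [30] -> [3, 30]
  Merge: [24] + [3, 30] -> [3, 24, 30]
  Split: [29, 24, 26] -> [29] and [24, 26]
    Split: [24, 26] -> [24] and [26]
    Merge: [24] + [26] -> [24, 26]
  Merge: [29] + [24, 26] -> [24, 26, 29]
Merge: [3, 24, 30] + [24, 26, 29] -> [3, 24, 24, 26, 29, 30]

Final sorted array: [3, 24, 24, 26, 29, 30]

The merge sort proceeds by recursively splitting the array and merging sorted halves.
After all merges, the sorted array is [3, 24, 24, 26, 29, 30].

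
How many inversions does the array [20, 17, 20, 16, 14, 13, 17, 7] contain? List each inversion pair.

Finding inversions in [20, 17, 20, 16, 14, 13, 17, 7]:

(0, 1): arr[0]=20 > arr[1]=17
(0, 3): arr[0]=20 > arr[3]=16
(0, 4): arr[0]=20 > arr[4]=14
(0, 5): arr[0]=20 > arr[5]=13
(0, 6): arr[0]=20 > arr[6]=17
(0, 7): arr[0]=20 > arr[7]=7
(1, 3): arr[1]=17 > arr[3]=16
(1, 4): arr[1]=17 > arr[4]=14
(1, 5): arr[1]=17 > arr[5]=13
(1, 7): arr[1]=17 > arr[7]=7
(2, 3): arr[2]=20 > arr[3]=16
(2, 4): arr[2]=20 > arr[4]=14
(2, 5): arr[2]=20 > arr[5]=13
(2, 6): arr[2]=20 > arr[6]=17
(2, 7): arr[2]=20 > arr[7]=7
(3, 4): arr[3]=16 > arr[4]=14
(3, 5): arr[3]=16 > arr[5]=13
(3, 7): arr[3]=16 > arr[7]=7
(4, 5): arr[4]=14 > arr[5]=13
(4, 7): arr[4]=14 > arr[7]=7
(5, 7): arr[5]=13 > arr[7]=7
(6, 7): arr[6]=17 > arr[7]=7

Total inversions: 22

The array has 22 inversion(s): (0,1), (0,3), (0,4), (0,5), (0,6), (0,7), (1,3), (1,4), (1,5), (1,7), (2,3), (2,4), (2,5), (2,6), (2,7), (3,4), (3,5), (3,7), (4,5), (4,7), (5,7), (6,7). Each pair (i,j) satisfies i < j and arr[i] > arr[j].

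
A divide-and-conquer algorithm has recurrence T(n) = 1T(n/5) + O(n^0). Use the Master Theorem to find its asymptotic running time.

Master Theorem for T(n) = 1T(n/5) + O(n^0):

a = 1, b = 5, c = 0
log_b(a) = log_5(1) = 0.0000

Case 2: c = 0 = log_5(1) = 0.0000
T(n) = O(n^0 log n) = O(log n)

For T(n) = 1T(n/5) + O(n^0): log_5(1) = 0.0000. This is Case 2 of the Master Theorem (c = log_b(a), equal work at all levels), giving O(log n).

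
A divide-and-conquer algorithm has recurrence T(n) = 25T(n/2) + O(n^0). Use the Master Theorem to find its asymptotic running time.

Master Theorem for T(n) = 25T(n/2) + O(n^0):

a = 25, b = 2, c = 0
log_b(a) = log_2(25) = 4.6439

Case 1: c = 0 < log_2(25) = 4.6439
T(n) = O(n^(log_2 25))

For T(n) = 25T(n/2) + O(n^0): log_2(25) = 4.6439. This is Case 1 of the Master Theorem (c < log_b(a), work dominated by leaves), giving O(n^(log_2 25)).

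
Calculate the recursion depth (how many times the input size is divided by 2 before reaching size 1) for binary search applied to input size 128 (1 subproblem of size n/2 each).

For divide and conquer with division factor 2:

Problem sizes at each level:
Level 0: 128
Level 1: 64
Level 2: 32
Level 3: 16
Level 4: 8
Level 5: 4
Level 6: 2
Level 7: 1

The root is level 0 and the size-1 base case is level 7 (the tree spans levels 0 through 7, i.e. 8 levels counting the root), so the depth is the number of divisions: log_2(128) = 7

The recursion tree depth is log_2(128) = 7. At each level, the problem size is divided by 2, so it takes 7 divisions to reduce to a base case of size 1. The algorithm makes 1 recursive call at each level.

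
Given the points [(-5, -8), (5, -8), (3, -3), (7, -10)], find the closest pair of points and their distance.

Computing all pairwise distances among 4 points:

d((-5, -8), (5, -8)) = 10.0
d((-5, -8), (3, -3)) = 9.434
d((-5, -8), (7, -10)) = 12.1655
d((5, -8), (3, -3)) = 5.3852
d((5, -8), (7, -10)) = 2.8284 <-- minimum
d((3, -3), (7, -10)) = 8.0623

Closest pair: (5, -8) and (7, -10) with distance 2.8284

The closest pair is (5, -8) and (7, -10) with Euclidean distance 2.8284. For 4 points, brute-force pairwise comparison is shown above. For large n, the divide-and-conquer algorithm (sort by x, recurse on halves, check the dividing strip) achieves O(n log n).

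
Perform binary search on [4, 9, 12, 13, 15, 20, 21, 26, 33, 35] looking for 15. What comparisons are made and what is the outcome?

Binary search for 15 in [4, 9, 12, 13, 15, 20, 21, 26, 33, 35]:

lo=0, hi=9, mid=4, arr[mid]=15 -> Found target at index 4!

Binary search finds 15 at index 4 after 1 comparisons. The search repeatedly halves the search space by comparing with the middle element.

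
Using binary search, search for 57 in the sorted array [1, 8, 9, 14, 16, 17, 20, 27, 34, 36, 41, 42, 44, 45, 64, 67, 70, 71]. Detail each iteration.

Binary search for 57 in [1, 8, 9, 14, 16, 17, 20, 27, 34, 36, 41, 42, 44, 45, 64, 67, 70, 71]:

lo=0, hi=17, mid=8, arr[mid]=34 -> 34 < 57, search right half
lo=9, hi=17, mid=13, arr[mid]=45 -> 45 < 57, search right half
lo=14, hi=17, mid=15, arr[mid]=67 -> 67 > 57, search left half
lo=14, hi=14, mid=14, arr[mid]=64 -> 64 > 57, search left half
lo=14 > hi=13, target 57 not found

Binary search determines that 57 is not in the array after 4 comparisons. The search space was exhausted without finding the target.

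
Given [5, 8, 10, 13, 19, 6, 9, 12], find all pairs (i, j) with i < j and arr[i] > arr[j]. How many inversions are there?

Finding inversions in [5, 8, 10, 13, 19, 6, 9, 12]:

(1, 5): arr[1]=8 > arr[5]=6
(2, 5): arr[2]=10 > arr[5]=6
(2, 6): arr[2]=10 > arr[6]=9
(3, 5): arr[3]=13 > arr[5]=6
(3, 6): arr[3]=13 > arr[6]=9
(3, 7): arr[3]=13 > arr[7]=12
(4, 5): arr[4]=19 > arr[5]=6
(4, 6): arr[4]=19 > arr[6]=9
(4, 7): arr[4]=19 > arr[7]=12

Total inversions: 9

The array has 9 inversion(s): (1,5), (2,5), (2,6), (3,5), (3,6), (3,7), (4,5), (4,6), (4,7). Each pair (i,j) satisfies i < j and arr[i] > arr[j].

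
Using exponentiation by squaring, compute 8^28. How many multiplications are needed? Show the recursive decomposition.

Computing 8^28 by squaring (build up from 8^1; each line after the first costs one multiplication):

8^1 = 8
8^2 = (8^1)^2 = 8^2 = 64
8^3 = 8 * 8^2 = 8 * 64 = 512
8^6 = (8^3)^2 = 512^2 = 262144
8^7 = 8 * 8^6 = 8 * 262144 = 2097152
8^14 = (8^7)^2 = 2097152^2 = 4398046511104
8^28 = (8^14)^2 = 4398046511104^2 = 19342813113834066795298816

Result: 19342813113834066795298816
Multiplications needed: 6 (6 lines after 8^1)

8^28 = 19342813113834066795298816. Using exponentiation by squaring, this requires 6 multiplications. The key idea: if the exponent is even, square the half-power; if odd, multiply by the base once.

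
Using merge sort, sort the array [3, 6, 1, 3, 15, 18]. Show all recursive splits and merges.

Merge sort trace:

Split: [3, 6, 1, 3, 15, 18] -> [3, 6, 1] and [3, 15, 18]
  Split: [3, 6, 1] -> [3] and [6, 1]
    Split: [6, 1] -> [6] and [1]
    Merge: [6] + [1] -> [1, 6]
  Merge: [3] + [1, 6] -> [1, 3, 6]
  Split: [3, 15, 18] -> [3] and [15, 18]
    Split: [15, 18] -> [15] and [18]
    Merge: [15] + [18] -> [15, 18]
  Merge: [3] + [15, 18] -> [3, 15, 18]
Merge: [1, 3, 6] + [3, 15, 18] -> [1, 3, 3, 6, 15, 18]

Final sorted array: [1, 3, 3, 6, 15, 18]

The merge sort proceeds by recursively splitting the array and merging sorted halves.
After all merges, the sorted array is [1, 3, 3, 6, 15, 18].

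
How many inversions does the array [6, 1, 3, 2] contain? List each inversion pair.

Finding inversions in [6, 1, 3, 2]:

(0, 1): arr[0]=6 > arr[1]=1
(0, 2): arr[0]=6 > arr[2]=3
(0, 3): arr[0]=6 > arr[3]=2
(2, 3): arr[2]=3 > arr[3]=2

Total inversions: 4

The array has 4 inversion(s): (0,1), (0,2), (0,3), (2,3). Each pair (i,j) satisfies i < j and arr[i] > arr[j].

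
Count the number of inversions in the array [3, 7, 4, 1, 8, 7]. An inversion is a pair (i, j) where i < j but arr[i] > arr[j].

Finding inversions in [3, 7, 4, 1, 8, 7]:

(0, 3): arr[0]=3 > arr[3]=1
(1, 2): arr[1]=7 > arr[2]=4
(1, 3): arr[1]=7 > arr[3]=1
(2, 3): arr[2]=4 > arr[3]=1
(4, 5): arr[4]=8 > arr[5]=7

Total inversions: 5

The array has 5 inversion(s): (0,3), (1,2), (1,3), (2,3), (4,5). Each pair (i,j) satisfies i < j and arr[i] > arr[j].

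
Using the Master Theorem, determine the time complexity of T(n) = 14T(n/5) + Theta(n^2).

Master Theorem for T(n) = 14T(n/5) + O(n^2):

a = 14, b = 5, c = 2
log_b(a) = log_5(14) = 1.6397

Case 3: c = 2 > log_5(14) = 1.6397
T(n) = O(n^2) = O(n^2)

For T(n) = 14T(n/5) + O(n^2): log_5(14) = 1.6397. This is Case 3 of the Master Theorem (c > log_b(a), work dominated by root), giving O(n^2).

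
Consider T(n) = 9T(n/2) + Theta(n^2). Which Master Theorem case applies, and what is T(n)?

Master Theorem for T(n) = 9T(n/2) + O(n^2):

a = 9, b = 2, c = 2
log_b(a) = log_2(9) = 3.1699

Case 1: c = 2 < log_2(9) = 3.1699
T(n) = O(n^(log_2 9))

For T(n) = 9T(n/2) + O(n^2): log_2(9) = 3.1699. This is Case 1 of the Master Theorem (c < log_b(a), work dominated by leaves), giving O(n^(log_2 9)).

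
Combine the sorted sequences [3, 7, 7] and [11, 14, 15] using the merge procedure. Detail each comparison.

Merging process:

Compare 3 vs 11: take 3 from left. Merged: [3]
Compare 7 vs 11: take 7 from left. Merged: [3, 7]
Compare 7 vs 11: take 7 from left. Merged: [3, 7, 7]
Append remaining from right: [11, 14, 15]. Merged: [3, 7, 7, 11, 14, 15]

Final merged array: [3, 7, 7, 11, 14, 15]
Total comparisons: 3

The merged array is [3, 7, 7, 11, 14, 15], requiring 3 comparisons. The merge step runs in O(n) time where n is the total number of elements.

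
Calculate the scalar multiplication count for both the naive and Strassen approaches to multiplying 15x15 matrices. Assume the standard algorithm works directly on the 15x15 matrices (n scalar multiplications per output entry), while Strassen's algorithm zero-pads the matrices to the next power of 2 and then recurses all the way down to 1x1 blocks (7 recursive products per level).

Matrix multiplication for 15x15 matrices:

Strassen's algorithm requires power-of-2 dimensions. Pad 15x15 to 16x16 (next power of 2).

Standard algorithm: 15^3 = 3375 multiplications
Strassen's algorithm: 7^(log2(16)) = 7^4 = 2401 multiplications
Savings: 3375 - 2401 = 974 multiplications

Standard: 3375 multiplications (15^3). Strassen: 2401 multiplications (7^4, after padding to 16x16). Strassen reduces 8 recursive multiplications to 7 at each level.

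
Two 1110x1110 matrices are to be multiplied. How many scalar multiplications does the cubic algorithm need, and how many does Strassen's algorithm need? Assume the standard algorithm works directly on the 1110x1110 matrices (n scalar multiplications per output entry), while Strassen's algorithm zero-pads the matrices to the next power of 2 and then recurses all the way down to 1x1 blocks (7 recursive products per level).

Matrix multiplication for 1110x1110 matrices:

Strassen's algorithm requires power-of-2 dimensions. Pad 1110x1110 to 2048x2048 (next power of 2).

Standard algorithm: 1110^3 = 1367631000 multiplications
Strassen's algorithm: 7^(log2(2048)) = 7^11 = 1977326743 multiplications
Difference: 1367631000 - 1977326743 = -609695743 (Strassen uses MORE here due to padding overhead — for small or just-over-power-of-2 n, padding can outweigh the per-level savings)

Standard: 1367631000 multiplications (1110^3). Strassen: 1977326743 multiplications (7^11, after padding to 2048x2048). Strassen reduces 8 recursive multiplications to 7 at each level.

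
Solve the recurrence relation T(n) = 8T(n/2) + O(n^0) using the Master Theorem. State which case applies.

Master Theorem for T(n) = 8T(n/2) + O(n^0):

a = 8, b = 2, c = 0
log_b(a) = log_2(8) = 3.0000

Case 1: c = 0 < log_2(8) = 3.0000
T(n) = O(n^(log_2 8)) = O(n^3)

For T(n) = 8T(n/2) + O(n^0): log_2(8) = 3.0000. This is Case 1 of the Master Theorem (c < log_b(a), work dominated by leaves), giving O(n^3).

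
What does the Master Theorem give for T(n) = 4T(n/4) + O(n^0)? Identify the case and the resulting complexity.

Master Theorem for T(n) = 4T(n/4) + O(n^0):

a = 4, b = 4, c = 0
log_b(a) = log_4(4) = 1.0000

Case 1: c = 0 < log_4(4) = 1.0000
T(n) = O(n^(log_4 4)) = O(n)

For T(n) = 4T(n/4) + O(n^0): log_4(4) = 1.0000. This is Case 1 of the Master Theorem (c < log_b(a), work dominated by leaves), giving O(n).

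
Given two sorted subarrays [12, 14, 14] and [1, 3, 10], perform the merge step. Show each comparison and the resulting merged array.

Merging process:

Compare 12 vs 1: take 1 from right. Merged: [1]
Compare 12 vs 3: take 3 from right. Merged: [1, 3]
Compare 12 vs 10: take 10 from right. Merged: [1, 3, 10]
Append remaining from left: [12, 14, 14]. Merged: [1, 3, 10, 12, 14, 14]

Final merged array: [1, 3, 10, 12, 14, 14]
Total comparisons: 3

The merged array is [1, 3, 10, 12, 14, 14], requiring 3 comparisons. The merge step runs in O(n) time where n is the total number of elements.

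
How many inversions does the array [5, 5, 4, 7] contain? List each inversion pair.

Finding inversions in [5, 5, 4, 7]:

(0, 2): arr[0]=5 > arr[2]=4
(1, 2): arr[1]=5 > arr[2]=4

Total inversions: 2

The array has 2 inversion(s): (0,2), (1,2). Each pair (i,j) satisfies i < j and arr[i] > arr[j].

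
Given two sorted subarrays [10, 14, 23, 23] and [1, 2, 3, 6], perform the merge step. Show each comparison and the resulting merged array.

Merging process:

Compare 10 vs 1: take 1 from right. Merged: [1]
Compare 10 vs 2: take 2 from right. Merged: [1, 2]
Compare 10 vs 3: take 3 from right. Merged: [1, 2, 3]
Compare 10 vs 6: take 6 from right. Merged: [1, 2, 3, 6]
Append remaining from left: [10, 14, 23, 23]. Merged: [1, 2, 3, 6, 10, 14, 23, 23]

Final merged array: [1, 2, 3, 6, 10, 14, 23, 23]
Total comparisons: 4

The merged array is [1, 2, 3, 6, 10, 14, 23, 23], requiring 4 comparisons. The merge step runs in O(n) time where n is the total number of elements.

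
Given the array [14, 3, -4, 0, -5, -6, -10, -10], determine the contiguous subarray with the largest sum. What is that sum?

Using Kadane's algorithm on [14, 3, -4, 0, -5, -6, -10, -10]:

Scanning through the array:
Position 1 (value 3): max_ending_here = 17, max_so_far = 17
Position 2 (value -4): max_ending_here = 13, max_so_far = 17
Position 3 (value 0): max_ending_here = 13, max_so_far = 17
Position 4 (value -5): max_ending_here = 8, max_so_far = 17
Position 5 (value -6): max_ending_here = 2, max_so_far = 17
Position 6 (value -10): max_ending_here = -8, max_so_far = 17
Position 7 (value -10): max_ending_here = -10, max_so_far = 17

Maximum subarray: [14, 3]
Maximum sum: 17

The maximum subarray is [14, 3] with sum 17. This subarray runs from index 0 to index 1.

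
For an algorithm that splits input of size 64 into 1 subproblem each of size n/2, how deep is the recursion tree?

For divide and conquer with division factor 2:

Problem sizes at each level:
Level 0: 64
Level 1: 32
Level 2: 16
Level 3: 8
Level 4: 4
Level 5: 2
Level 6: 1

The root is level 0 and the size-1 base case is level 6 (the tree spans levels 0 through 6, i.e. 7 levels counting the root), so the depth is the number of divisions: log_2(64) = 6

The recursion tree depth is log_2(64) = 6. At each level, the problem size is divided by 2, so it takes 6 divisions to reduce to a base case of size 1. The algorithm makes 1 recursive call at each level.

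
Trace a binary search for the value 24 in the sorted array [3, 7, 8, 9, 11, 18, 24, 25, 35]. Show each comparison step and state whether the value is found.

Binary search for 24 in [3, 7, 8, 9, 11, 18, 24, 25, 35]:

lo=0, hi=8, mid=4, arr[mid]=11 -> 11 < 24, search right half
lo=5, hi=8, mid=6, arr[mid]=24 -> Found target at index 6!

Binary search finds 24 at index 6 after 2 comparisons. The search repeatedly halves the search space by comparing with the middle element.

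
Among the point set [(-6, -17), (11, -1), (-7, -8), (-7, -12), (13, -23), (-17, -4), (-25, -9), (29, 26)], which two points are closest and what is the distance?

Computing all pairwise distances among 8 points:

d((-6, -17), (11, -1)) = 23.3452
d((-6, -17), (-7, -8)) = 9.0554
d((-6, -17), (-7, -12)) = 5.099
d((-6, -17), (13, -23)) = 19.9249
d((-6, -17), (-17, -4)) = 17.0294
d((-6, -17), (-25, -9)) = 20.6155
d((-6, -17), (29, 26)) = 55.4437
d((11, -1), (-7, -8)) = 19.3132
d((11, -1), (-7, -12)) = 21.095
d((11, -1), (13, -23)) = 22.0907
d((11, -1), (-17, -4)) = 28.1603
d((11, -1), (-25, -9)) = 36.8782
d((11, -1), (29, 26)) = 32.45
d((-7, -8), (-7, -12)) = 4.0 <-- minimum
d((-7, -8), (13, -23)) = 25.0
d((-7, -8), (-17, -4)) = 10.7703
d((-7, -8), (-25, -9)) = 18.0278
d((-7, -8), (29, 26)) = 49.5177
d((-7, -12), (13, -23)) = 22.8254
d((-7, -12), (-17, -4)) = 12.8062
d((-7, -12), (-25, -9)) = 18.2483
d((-7, -12), (29, 26)) = 52.345
d((13, -23), (-17, -4)) = 35.5106
d((13, -23), (-25, -9)) = 40.4969
d((13, -23), (29, 26)) = 51.5461
d((-17, -4), (-25, -9)) = 9.434
d((-17, -4), (29, 26)) = 54.9181
d((-25, -9), (29, 26)) = 64.3506

Closest pair: (-7, -8) and (-7, -12) with distance 4.0

The closest pair is (-7, -8) and (-7, -12) with Euclidean distance 4.0. For 8 points, brute-force pairwise comparison is shown above. For large n, the divide-and-conquer algorithm (sort by x, recurse on halves, check the dividing strip) achieves O(n log n).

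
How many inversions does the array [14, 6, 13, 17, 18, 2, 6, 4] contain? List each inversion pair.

Finding inversions in [14, 6, 13, 17, 18, 2, 6, 4]:

(0, 1): arr[0]=14 > arr[1]=6
(0, 2): arr[0]=14 > arr[2]=13
(0, 5): arr[0]=14 > arr[5]=2
(0, 6): arr[0]=14 > arr[6]=6
(0, 7): arr[0]=14 > arr[7]=4
(1, 5): arr[1]=6 > arr[5]=2
(1, 7): arr[1]=6 > arr[7]=4
(2, 5): arr[2]=13 > arr[5]=2
(2, 6): arr[2]=13 > arr[6]=6
(2, 7): arr[2]=13 > arr[7]=4
(3, 5): arr[3]=17 > arr[5]=2
(3, 6): arr[3]=17 > arr[6]=6
(3, 7): arr[3]=17 > arr[7]=4
(4, 5): arr[4]=18 > arr[5]=2
(4, 6): arr[4]=18 > arr[6]=6
(4, 7): arr[4]=18 > arr[7]=4
(6, 7): arr[6]=6 > arr[7]=4

Total inversions: 17

The array has 17 inversion(s): (0,1), (0,2), (0,5), (0,6), (0,7), (1,5), (1,7), (2,5), (2,6), (2,7), (3,5), (3,6), (3,7), (4,5), (4,6), (4,7), (6,7). Each pair (i,j) satisfies i < j and arr[i] > arr[j].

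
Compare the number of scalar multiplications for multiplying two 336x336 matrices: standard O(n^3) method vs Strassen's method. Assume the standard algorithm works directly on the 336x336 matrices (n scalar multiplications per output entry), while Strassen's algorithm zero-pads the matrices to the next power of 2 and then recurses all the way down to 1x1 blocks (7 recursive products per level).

Matrix multiplication for 336x336 matrices:

Strassen's algorithm requires power-of-2 dimensions. Pad 336x336 to 512x512 (next power of 2).

Standard algorithm: 336^3 = 37933056 multiplications
Strassen's algorithm: 7^(log2(512)) = 7^9 = 40353607 multiplications
Difference: 37933056 - 40353607 = -2420551 (Strassen uses MORE here due to padding overhead — for small or just-over-power-of-2 n, padding can outweigh the per-level savings)

Standard: 37933056 multiplications (336^3). Strassen: 40353607 multiplications (7^9, after padding to 512x512). Strassen reduces 8 recursive multiplications to 7 at each level.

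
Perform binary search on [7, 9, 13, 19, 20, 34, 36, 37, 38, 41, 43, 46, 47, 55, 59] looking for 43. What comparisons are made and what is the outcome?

Binary search for 43 in [7, 9, 13, 19, 20, 34, 36, 37, 38, 41, 43, 46, 47, 55, 59]:

lo=0, hi=14, mid=7, arr[mid]=37 -> 37 < 43, search right half
lo=8, hi=14, mid=11, arr[mid]=46 -> 46 > 43, search left half
lo=8, hi=10, mid=9, arr[mid]=41 -> 41 < 43, search right half
lo=10, hi=10, mid=10, arr[mid]=43 -> Found target at index 10!

Binary search finds 43 at index 10 after 4 comparisons. The search repeatedly halves the search space by comparing with the middle element.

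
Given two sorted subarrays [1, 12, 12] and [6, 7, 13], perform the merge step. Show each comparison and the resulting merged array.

Merging process:

Compare 1 vs 6: take 1 from left. Merged: [1]
Compare 12 vs 6: take 6 from right. Merged: [1, 6]
Compare 12 vs 7: take 7 from right. Merged: [1, 6, 7]
Compare 12 vs 13: take 12 from left. Merged: [1, 6, 7, 12]
Compare 12 vs 13: take 12 from left. Merged: [1, 6, 7, 12, 12]
Append remaining from right: [13]. Merged: [1, 6, 7, 12, 12, 13]

Final merged array: [1, 6, 7, 12, 12, 13]
Total comparisons: 5

The merged array is [1, 6, 7, 12, 12, 13], requiring 5 comparisons. The merge step runs in O(n) time where n is the total number of elements.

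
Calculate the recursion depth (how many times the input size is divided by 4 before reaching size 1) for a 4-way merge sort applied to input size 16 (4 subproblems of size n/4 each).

For divide and conquer with division factor 4:

Problem sizes at each level:
Level 0: 16
Level 1: 4
Level 2: 1

The root is level 0 and the size-1 base case is level 2 (the tree spans levels 0 through 2, i.e. 3 levels counting the root), so the depth is the number of divisions: log_4(16) = 2

The recursion tree depth is log_4(16) = 2. At each level, the problem size is divided by 4, so it takes 2 divisions to reduce to a base case of size 1. The algorithm makes 4 recursive calls at each level.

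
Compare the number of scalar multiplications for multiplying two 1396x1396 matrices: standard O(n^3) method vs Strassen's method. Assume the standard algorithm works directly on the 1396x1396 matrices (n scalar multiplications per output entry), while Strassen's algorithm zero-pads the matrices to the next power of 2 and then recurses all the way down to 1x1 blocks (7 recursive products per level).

Matrix multiplication for 1396x1396 matrices:

Strassen's algorithm requires power-of-2 dimensions. Pad 1396x1396 to 2048x2048 (next power of 2).

Standard algorithm: 1396^3 = 2720547136 multiplications
Strassen's algorithm: 7^(log2(2048)) = 7^11 = 1977326743 multiplications
Savings: 2720547136 - 1977326743 = 743220393 multiplications

Standard: 2720547136 multiplications (1396^3). Strassen: 1977326743 multiplications (7^11, after padding to 2048x2048). Strassen reduces 8 recursive multiplications to 7 at each level.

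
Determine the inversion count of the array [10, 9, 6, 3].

Finding inversions in [10, 9, 6, 3]:

(0, 1): arr[0]=10 > arr[1]=9
(0, 2): arr[0]=10 > arr[2]=6
(0, 3): arr[0]=10 > arr[3]=3
(1, 2): arr[1]=9 > arr[2]=6
(1, 3): arr[1]=9 > arr[3]=3
(2, 3): arr[2]=6 > arr[3]=3

Total inversions: 6

The array has 6 inversion(s): (0,1), (0,2), (0,3), (1,2), (1,3), (2,3). Each pair (i,j) satisfies i < j and arr[i] > arr[j].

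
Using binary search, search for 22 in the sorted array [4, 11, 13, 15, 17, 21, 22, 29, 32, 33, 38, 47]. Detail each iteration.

Binary search for 22 in [4, 11, 13, 15, 17, 21, 22, 29, 32, 33, 38, 47]:

lo=0, hi=11, mid=5, arr[mid]=21 -> 21 < 22, search right half
lo=6, hi=11, mid=8, arr[mid]=32 -> 32 > 22, search left half
lo=6, hi=7, mid=6, arr[mid]=22 -> Found target at index 6!

Binary search finds 22 at index 6 after 3 comparisons. The search repeatedly halves the search space by comparing with the middle element.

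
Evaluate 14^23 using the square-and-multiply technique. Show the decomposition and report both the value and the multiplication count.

Computing 14^23 by squaring (build up from 14^1; each line after the first costs one multiplication):

14^1 = 14
14^2 = (14^1)^2 = 14^2 = 196
14^4 = (14^2)^2 = 196^2 = 38416
14^5 = 14 * 14^4 = 14 * 38416 = 537824
14^10 = (14^5)^2 = 537824^2 = 289254654976
14^11 = 14 * 14^10 = 14 * 289254654976 = 4049565169664
14^22 = (14^11)^2 = 4049565169664^2 = 16398978063355821105872896
14^23 = 14 * 14^22 = 14 * 16398978063355821105872896 = 229585692886981495482220544

Result: 229585692886981495482220544
Multiplications needed: 7 (7 lines after 14^1)

14^23 = 229585692886981495482220544. Using exponentiation by squaring, this requires 7 multiplications. The key idea: if the exponent is even, square the half-power; if odd, multiply by the base once.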